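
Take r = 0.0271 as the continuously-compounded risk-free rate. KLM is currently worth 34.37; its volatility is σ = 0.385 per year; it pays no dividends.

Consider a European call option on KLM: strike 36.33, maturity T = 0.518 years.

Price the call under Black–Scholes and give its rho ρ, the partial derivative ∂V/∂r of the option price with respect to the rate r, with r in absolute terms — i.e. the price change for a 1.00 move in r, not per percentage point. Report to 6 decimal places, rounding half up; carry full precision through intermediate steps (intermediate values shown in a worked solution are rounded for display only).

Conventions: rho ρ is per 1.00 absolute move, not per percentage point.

σ√T = 0.385·√0.518 = 0.277093
d₁ = (ln(S/K) + (r+σ²/2)T) / (σ√T) = (ln(34.37/36.33) + (0.0271+0.385²/2)·0.518) / 0.277093 = (-0.055460 + 0.052428) / 0.277093 = -0.010941
d₂ = d₁ − σ√T = -0.010941 − 0.277093 = -0.288034
e^{−rT} = 0.986060
N(d₁) = 0.495635,  N(d₂) = 0.386660
Call price V = S·N(d₁) − K·e^{−rT}·N(d₂) = 17.034984 − 13.851553 = 3.183430
ρ = K·T·e^{−rT}·N(d₂) = 7.175105

price = 3.183430
ρ = 7.175105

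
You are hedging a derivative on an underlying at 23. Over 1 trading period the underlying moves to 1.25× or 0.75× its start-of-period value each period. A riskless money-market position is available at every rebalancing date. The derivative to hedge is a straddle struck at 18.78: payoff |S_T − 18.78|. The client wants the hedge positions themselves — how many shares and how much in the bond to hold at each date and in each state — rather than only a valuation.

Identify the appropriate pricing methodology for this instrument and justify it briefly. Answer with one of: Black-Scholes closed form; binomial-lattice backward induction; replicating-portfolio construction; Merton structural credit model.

framework: replicating-portfolio construction

Key observation: the deliverable is the dynamic trading strategy on the 1-step tree (spot 23, moves 1.25 and 0.75), so the valuation must go through the node-by-node replicating-portfolio solve.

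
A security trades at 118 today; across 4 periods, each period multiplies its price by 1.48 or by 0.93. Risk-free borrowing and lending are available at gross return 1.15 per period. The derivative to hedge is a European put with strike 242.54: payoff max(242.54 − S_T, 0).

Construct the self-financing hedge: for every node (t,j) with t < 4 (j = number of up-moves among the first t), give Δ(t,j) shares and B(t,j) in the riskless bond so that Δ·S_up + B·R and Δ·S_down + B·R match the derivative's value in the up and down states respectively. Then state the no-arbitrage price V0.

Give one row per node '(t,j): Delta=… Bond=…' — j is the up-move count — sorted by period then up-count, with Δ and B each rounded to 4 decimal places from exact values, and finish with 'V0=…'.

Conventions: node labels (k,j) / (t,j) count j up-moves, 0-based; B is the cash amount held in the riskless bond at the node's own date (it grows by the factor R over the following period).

Arbitrage-free pricing uses the up-move probability p* = (R−d)/(u−d) = 0.4000, discounting each step at R = 1.15.
Expiry values: V(4,0)=154.2699, V(4,1)=102.0671, V(4,2)=18.9917, V(4,3)=0.0000, V(4,4)=0.0000
Node (3,0) S=94.9141: V=(p*·102.0671+(1−p*)·154.2699)/1.15=115.9902; Δ=(102.0671−154.2699)/(140.4729−88.2701)=-1.0000; B=V−Δ·S=210.9043
Node (3,1) S=151.0461: V=(p*·18.9917+(1−p*)·102.0671)/1.15=59.8582; Δ=(18.9917−102.0671)/(223.5483−140.4729)=-1.0000; B=V−Δ·S=210.9043
Node (3,2) S=240.3745: V=(p*·0.0000+(1−p*)·18.9917)/1.15=9.9087; Δ=(0.0000−18.9917)/(355.7543−223.5483)=-0.1437; B=V−Δ·S=44.4391
Node (3,3) S=382.5315: V=(p*·0.0000+(1−p*)·0.0000)/1.15=0.0000; Δ=(0.0000−0.0000)/(566.1466−355.7543)=0.0000; B=V−Δ·S=0.0000
Node (2,0) S=102.0582: V=(p*·59.8582+(1−p*)·115.9902)/1.15=81.3369; Δ=(59.8582−115.9902)/(151.0461−94.9141)=-1.0000; B=V−Δ·S=183.3951
Node (2,1) S=162.4152: V=(p*·9.9087+(1−p*)·59.8582)/1.15=34.6769; Δ=(9.9087−59.8582)/(240.3745−151.0461)=-0.5592; B=V−Δ·S=125.4941
Node (2,2) S=258.4672: V=(p*·0.0000+(1−p*)·9.9087)/1.15=5.1698; Δ=(0.0000−9.9087)/(382.5315−240.3745)=-0.0697; B=V−Δ·S=23.1856
Node (1,0) S=109.7400: V=(p*·34.6769+(1−p*)·81.3369)/1.15=54.4982; Δ=(34.6769−81.3369)/(162.4152−102.0582)=-0.7731; B=V−Δ·S=139.3345
Node (1,1) S=174.6400: V=(p*·5.1698+(1−p*)·34.6769)/1.15=19.8905; Δ=(5.1698−34.6769)/(258.4672−162.4152)=-0.3072; B=V−Δ·S=73.5398
Node (0,0) S=118.0000: V=(p*·19.8905+(1−p*)·54.4982)/1.15=35.3522; Δ=(19.8905−54.4982)/(174.6400−109.7400)=-0.5332; B=V−Δ·S=98.2753
Check: Δ(0,0)·S0 + B(0,0) = 35.3522 = V0.

(0,0): Delta=-0.5332 Bond=98.2753
(1,0): Delta=-0.7731 Bond=139.3345
(1,1): Delta=-0.3072 Bond=73.5398
(2,0): Delta=-1.0000 Bond=183.3951
(2,1): Delta=-0.5592 Bond=125.4941
(2,2): Delta=-0.0697 Bond=23.1856
(3,0): Delta=-1.0000 Bond=210.9043
(3,1): Delta=-1.0000 Bond=210.9043
(3,2): Delta=-0.1437 Bond=44.4391
(3,3): Delta=0.0000 Bond=0.0000
V0=35.3522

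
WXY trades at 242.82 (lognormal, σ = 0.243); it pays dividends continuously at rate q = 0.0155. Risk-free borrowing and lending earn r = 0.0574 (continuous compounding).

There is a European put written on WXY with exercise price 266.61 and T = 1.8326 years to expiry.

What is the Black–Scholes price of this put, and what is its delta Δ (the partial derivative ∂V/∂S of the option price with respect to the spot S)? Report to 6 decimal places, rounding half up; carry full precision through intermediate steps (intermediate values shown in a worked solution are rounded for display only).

price = 33.118897
Δ = -0.441975

σ√T = 0.243·√1.8326 = 0.328958
d₁ = (ln(S/K) + (r−q+σ²/2)T) / (σ√T) = (ln(242.82/266.61) + (0.0574−0.0155+0.243²/2)·1.8326) / 0.328958 = (-0.093466 + 0.130893) / 0.328958 = 0.113772
d₂ = d₁ − σ√T = 0.113772 − 0.328958 = -0.215186
e^{−rT} = 0.900152
e^{−qT} = 0.971994
N(−d₁) = 0.454709,  N(−d₂) = 0.585189
Put price V = K·e^{−rT}·N(−d₂) − S·e^{−qT}·N(−d₁) = 140.439263 − 107.320366 = 33.118897
Δ = −e^{−qT}·N(−d₁) = -0.441975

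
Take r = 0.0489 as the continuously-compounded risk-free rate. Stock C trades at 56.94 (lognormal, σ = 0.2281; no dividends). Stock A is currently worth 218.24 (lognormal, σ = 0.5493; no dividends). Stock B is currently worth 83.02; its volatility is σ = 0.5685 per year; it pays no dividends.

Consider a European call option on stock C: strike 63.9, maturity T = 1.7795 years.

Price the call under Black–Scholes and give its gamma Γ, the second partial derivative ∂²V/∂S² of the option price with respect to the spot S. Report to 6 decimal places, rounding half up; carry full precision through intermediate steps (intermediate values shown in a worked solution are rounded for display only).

price = 6.196870
Γ = 0.022986

σ√T = 0.2281·√1.7795 = 0.304281
d₁ = (ln(S/K) + (r+σ²/2)T) / (σ√T) = (ln(56.94/63.9) + (0.0489+0.2281²/2)·1.7795) / 0.304281 = (-0.115321 + 0.133311) / 0.304281 = 0.059122
d₂ = d₁ − σ√T = 0.059122 − 0.304281 = -0.245159
e^{−rT} = 0.916661
N(d₁) = 0.523572,  N(d₂) = 0.403167
Call price V = S·N(d₁) − K·e^{−rT}·N(d₂) = 29.812215 − 23.615346 = 6.196870
φ(d₁) = (1/√(2π))·e^{−d₁²/2} = 0.398246
Γ = φ(d₁) / (S·σ·√T) = 0.022986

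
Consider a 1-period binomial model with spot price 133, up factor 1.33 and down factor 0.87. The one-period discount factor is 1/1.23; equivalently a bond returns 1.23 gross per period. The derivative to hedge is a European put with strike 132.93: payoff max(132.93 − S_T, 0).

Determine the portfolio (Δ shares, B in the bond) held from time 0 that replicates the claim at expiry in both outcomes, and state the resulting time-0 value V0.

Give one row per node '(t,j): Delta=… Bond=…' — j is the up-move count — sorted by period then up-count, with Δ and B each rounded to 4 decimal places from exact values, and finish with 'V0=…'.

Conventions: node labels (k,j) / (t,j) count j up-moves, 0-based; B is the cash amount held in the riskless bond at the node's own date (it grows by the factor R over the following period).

The replicating-portfolio and risk-neutral prices coincide; use p* = (1.23−0.87)/(1.33−0.87) = 0.7826 for the latter.
Payoffs at expiry: V(1,0)=17.2200, V(1,1)=0.0000
  t=0,j=0: stock 133.0000 → up 176.8900 (V=0.0000), down 115.7100 (V=17.2200). Price 3.0435; hedge Δ=-0.2815, bond B=40.4783.
Check: Δ(0,0)·S0 + B(0,0) = 3.0435 = V0.

(0,0): Delta=-0.2815 Bond=40.4783
V0=3.0435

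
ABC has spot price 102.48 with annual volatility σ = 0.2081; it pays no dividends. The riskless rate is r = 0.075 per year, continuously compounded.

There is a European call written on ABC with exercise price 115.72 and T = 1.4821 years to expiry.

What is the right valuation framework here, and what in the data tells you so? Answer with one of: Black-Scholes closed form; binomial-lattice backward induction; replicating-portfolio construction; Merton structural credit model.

framework: Black-Scholes closed form

Key observation: a European-exercise option on ABC struck at 115.72 — a GBM underlying with constant parameters — admits an analytic price: the data contain no early exercise, no discrete tree, no debt structure.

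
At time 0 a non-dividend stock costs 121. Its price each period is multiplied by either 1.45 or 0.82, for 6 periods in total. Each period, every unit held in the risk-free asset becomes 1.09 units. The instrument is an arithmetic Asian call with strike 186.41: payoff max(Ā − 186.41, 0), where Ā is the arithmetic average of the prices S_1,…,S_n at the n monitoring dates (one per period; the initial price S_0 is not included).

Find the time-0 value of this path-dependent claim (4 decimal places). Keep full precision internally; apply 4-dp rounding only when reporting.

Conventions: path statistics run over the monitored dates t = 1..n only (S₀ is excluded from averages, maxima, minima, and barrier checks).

With p* = (R−d)/(u−d) = 0.4286, sum probability × payoff across the paths and divide by R^6.
Enumerate all 2^6 = 64 price paths (U = up ×1.45, D = down ×0.82); each path with k up-moves has probability p*^k·(1−p*)^(6−k).
DDDDDD: Ā=63.9412, payoff=0.0000, prob=0.034815
UDDDDD: Ā=113.0667, payoff=0.0000, prob=0.026112
DUDDDD: Ā=100.3617, payoff=0.0000, prob=0.026112
UUDDDD: Ā=177.4688, payoff=0.0000, prob=0.019584
DDUDDD: Ā=89.9436, payoff=0.0000, prob=0.026112
UDUDDD: Ā=159.0466, payoff=0.0000, prob=0.019584
DUUDDD: Ā=146.3416, payoff=0.0000, prob=0.019584
UUUDDD: Ā=258.7748, payoff=72.3648, prob=0.014688
DDDUDD: Ā=81.4008, payoff=0.0000, prob=0.026112
UDDUDD: Ā=143.9404, payoff=0.0000, prob=0.019584
DUDUDD: Ā=131.2354, payoff=0.0000, prob=0.019584
UUDUDD: Ā=232.0625, payoff=45.6525, prob=0.014688
DDUUDD: Ā=120.8173, payoff=0.0000, prob=0.019584
UDUUDD: Ā=213.6403, payoff=27.2303, prob=0.014688
DUUUDD: Ā=200.9353, payoff=14.5253, prob=0.014688
UUUUDD: Ā=355.3124, payoff=168.9024, prob=0.011016
DDDDUD: Ā=74.3956, payoff=0.0000, prob=0.026112
UDDDUD: Ā=131.5532, payoff=0.0000, prob=0.019584
DUDDUD: Ā=118.8482, payoff=0.0000, prob=0.019584
UUDDUD: Ā=210.1585, payoff=23.7485, prob=0.014688
DDUDUD: Ā=108.4301, payoff=0.0000, prob=0.019584
UDUDUD: Ā=191.7362, payoff=5.3262, prob=0.014688
DUUDUD: Ā=179.0312, payoff=0.0000, prob=0.014688
UUUDUD: Ā=316.5796, payoff=130.1696, prob=0.011016
DDDUUD: Ā=99.8873, payoff=0.0000, prob=0.019584
UDDUUD: Ā=176.6300, payoff=0.0000, prob=0.014688
DUDUUD: Ā=163.9250, payoff=0.0000, prob=0.014688
UUDUUD: Ā=289.8673, payoff=103.4573, prob=0.011016
DDUUUD: Ā=153.5069, payoff=0.0000, prob=0.014688
UDUUUD: Ā=271.4451, payoff=85.0351, prob=0.011016
DUUUUD: Ā=258.7401, payoff=72.3301, prob=0.011016
UUUUUD: Ā=457.5282, payoff=271.1182, prob=0.008262
DDDDDU: Ā=68.6514, payoff=0.0000, prob=0.026112
UDDDDU: Ā=121.3958, payoff=0.0000, prob=0.019584
DUDDDU: Ā=108.6908, payoff=0.0000, prob=0.019584
UUDDDU: Ā=192.1971, payoff=5.7871, prob=0.014688
DDUDDU: Ā=98.2727, payoff=0.0000, prob=0.019584
UDUDDU: Ā=173.7749, payoff=0.0000, prob=0.014688
DUUDDU: Ā=161.0699, payoff=0.0000, prob=0.014688
UUUDDU: Ā=284.8187, payoff=98.4087, prob=0.011016
DDDUDU: Ā=89.7299, payoff=0.0000, prob=0.019584
UDDUDU: Ā=158.6686, payoff=0.0000, prob=0.014688
DUDUDU: Ā=145.9636, payoff=0.0000, prob=0.014688
UUDUDU: Ā=258.1064, payoff=71.6964, prob=0.011016
DDUUDU: Ā=135.5455, payoff=0.0000, prob=0.014688
UDUUDU: Ā=239.6842, payoff=53.2742, prob=0.011016
DUUUDU: Ā=226.9792, payoff=40.5692, prob=0.011016
UUUUDU: Ā=401.3656, payoff=214.9556, prob=0.008262
DDDDUU: Ā=82.7247, payoff=0.0000, prob=0.019584
UDDDUU: Ā=146.2815, payoff=0.0000, prob=0.014688
DUDDUU: Ā=133.5765, payoff=0.0000, prob=0.014688
UUDDUU: Ā=236.2024, payoff=49.7924, prob=0.011016
DDUDUU: Ā=123.1584, payoff=0.0000, prob=0.014688
UDUDUU: Ā=217.7801, payoff=31.3701, prob=0.011016
DUUDUU: Ā=205.0751, payoff=18.6651, prob=0.011016
UUUDUU: Ā=362.6329, payoff=176.2229, prob=0.008262
DDDUUU: Ā=114.6156, payoff=0.0000, prob=0.014688
UDDUUU: Ā=202.6739, payoff=16.2639, prob=0.011016
DUDUUU: Ā=189.9689, payoff=3.5589, prob=0.011016
UUDUUU: Ā=335.9206, payoff=149.5106, prob=0.008262
DDUUUU: Ā=179.5508, payoff=0.0000, prob=0.011016
UDUUUU: Ā=317.4983, payoff=131.0883, prob=0.008262
DUUUUU: Ā=304.7933, payoff=118.3833, prob=0.008262
UUUUUU: Ā=538.9638, payoff=352.5538, prob=0.006196
Price = Σ prob·payoff / R^6 = 24.204803 / 1.677100 = 14.4325

price = 14.4325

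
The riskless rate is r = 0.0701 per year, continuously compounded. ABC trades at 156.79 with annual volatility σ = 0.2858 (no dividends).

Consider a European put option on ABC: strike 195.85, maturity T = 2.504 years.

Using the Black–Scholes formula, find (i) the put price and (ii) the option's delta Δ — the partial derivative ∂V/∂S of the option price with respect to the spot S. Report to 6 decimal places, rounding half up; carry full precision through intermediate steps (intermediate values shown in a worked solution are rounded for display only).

σ√T = 0.2858·√2.504 = 0.452251
d₁ = (ln(S/K) + (r+σ²/2)T) / (σ√T) = (ln(156.79/195.85) + (0.0701+0.2858²/2)·2.504) / 0.452251 = (-0.222442 + 0.277796) / 0.452251 = 0.122397
d₂ = d₁ − σ√T = 0.122397 − 0.452251 = -0.329854
e^{−rT} = 0.839012
N(−d₁) = 0.451292,  N(−d₂) = 0.629245
Put price V = K·e^{−rT}·N(−d₂) − S·N(−d₁) = 103.397816 − 70.758130 = 32.639686
Δ = −N(−d₁) = -0.451292

price = 32.639686
Δ = -0.451292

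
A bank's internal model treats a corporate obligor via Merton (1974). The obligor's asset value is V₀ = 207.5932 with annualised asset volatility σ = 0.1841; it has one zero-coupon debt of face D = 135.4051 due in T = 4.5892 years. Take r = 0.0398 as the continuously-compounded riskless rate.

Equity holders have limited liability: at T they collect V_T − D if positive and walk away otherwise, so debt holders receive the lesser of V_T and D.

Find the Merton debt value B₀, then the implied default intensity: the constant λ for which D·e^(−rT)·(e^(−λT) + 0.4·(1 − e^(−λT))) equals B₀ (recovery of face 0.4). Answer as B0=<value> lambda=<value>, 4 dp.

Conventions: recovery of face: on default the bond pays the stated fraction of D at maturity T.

B0=111.2338 lambda=0.0051

Apply the equity-as-call identities (strike 135.4051, horizon 4.5892 years):
d₁ = [ln(V₀/D) + (r + σ²/2)T] / (σ√T)
   = [ln(207.5932/135.4051) + (0.0398 + 0.5·0.1841²)·4.5892] / (0.1841·√4.5892)
   = [0.427309 + 0.260421] / 0.394387 = 1.743796
d₂ = d₁ − σ√T = 1.743796 − 0.394387 = 1.349409
N(d₁) = 0.959403,  N(d₂) = 0.911397,  e^(−rT) = 0.833060
E₀ = V₀·N(d₁) − D·e^(−rT)·N(d₂)
   = 207.5932·0.959403 − 135.4051·0.833060·0.911397 = 96.359397
B₀ = V₀ − E₀ = 207.5932 − 96.359397 = 111.233803
e^(−λT) = (B₀·e^(rT)/D − 0.4)/(1 − 0.4) = (111.2338·1.200394/135.4051 − 0.4)/0.6 = 0.97685131
λ = −ln(0.97685131)/4.5892 = 0.005103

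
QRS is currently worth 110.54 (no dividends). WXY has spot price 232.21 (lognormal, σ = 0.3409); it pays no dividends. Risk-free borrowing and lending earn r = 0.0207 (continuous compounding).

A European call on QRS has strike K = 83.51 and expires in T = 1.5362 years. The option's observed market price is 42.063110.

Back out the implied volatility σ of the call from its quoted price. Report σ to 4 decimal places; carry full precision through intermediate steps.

sigma = 0.5298

At σ = 0.5298 the Black–Scholes value reproduces the quote:
σ√T = 0.5298·√1.5362 = 0.656653
d₁ = (ln(S/K) + (r+σ²/2)T) / (σ√T) = (ln(110.54/83.51) + (0.0207+0.5298²/2)·1.5362) / 0.656653 = (0.280411 + 0.247396) / 0.656653 = 0.803784
d₂ = d₁ − σ√T = 0.803784 − 0.656653 = 0.147131
e^{−rT} = 0.968701
N(d₁) = 0.789239,  N(d₂) = 0.558486
V = S·N(d₁) − K·e^{−rT}·N(d₂) = 87.242486 − 45.179375 = 42.063110 (the observed quote) — the price is monotone increasing in volatility, hence this σ is the only solution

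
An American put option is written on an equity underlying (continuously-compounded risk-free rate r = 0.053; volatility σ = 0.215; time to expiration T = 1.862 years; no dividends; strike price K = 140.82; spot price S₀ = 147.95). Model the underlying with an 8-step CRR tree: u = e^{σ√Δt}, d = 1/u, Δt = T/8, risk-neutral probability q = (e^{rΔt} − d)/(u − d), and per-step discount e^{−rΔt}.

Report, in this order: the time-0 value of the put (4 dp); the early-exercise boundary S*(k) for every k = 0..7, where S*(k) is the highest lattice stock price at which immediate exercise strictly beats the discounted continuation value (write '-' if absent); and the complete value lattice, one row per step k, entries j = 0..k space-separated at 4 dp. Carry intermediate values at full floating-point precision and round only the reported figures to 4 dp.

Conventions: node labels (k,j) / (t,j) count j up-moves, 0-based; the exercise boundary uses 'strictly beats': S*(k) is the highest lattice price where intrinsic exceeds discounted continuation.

price = 8.9761
boundary = - - - 108.3861 97.7071 108.3861 120.2321 108.3861
tree:
8.9761
14.2316 4.5951
21.8720 7.8901 1.8244
32.4339 13.1568 3.4741 0.4262
43.1129 21.1470 6.4849 0.9256 0.0000
52.7396 32.4339 11.7817 2.0101 0.0000 0.0000
61.4179 43.1129 20.5879 4.3653 0.0000 0.0000 0.0000
69.2412 52.7396 32.4339 9.4800 0.0000 0.0000 0.0000 0.0000
76.2936 61.4179 43.1129 20.5879 0.0000 0.0000 0.0000 0.0000 0.0000

Δt=0.23275, u=1.10930, d=0.90147, q=0.53382, disc=e^(-rΔt)=0.98774
k=8 terminal: V=max(K-S,0) → 76.2936 61.4179 43.1129 20.5879 0.0000 0.0000 0.0000 0.0000 0.0000
k=7: j=0 S=71.5788 intr=69.2412 cont=67.5147 V=69.2412[EX]; j=1 S=88.0804 intr=52.7396 cont=51.0132 V=52.7396[EX]; j=2 S=108.3861 intr=32.4339 cont=30.7075 V=32.4339[EX]; j=3 S=133.3730 intr=7.4470 cont=9.4800 V=9.4800[hold]; j=4 S=164.1202 intr=0.0000 cont=0.0000 V=0.0000[hold]; j=5 S=201.9559 intr=0.0000 cont=0.0000 V=0.0000[hold]; j=6 S=248.5140 intr=0.0000 cont=0.0000 V=0.0000[hold]; j=7 S=305.8055 intr=0.0000 cont=0.0000 V=0.0000[hold]  S*(7)=108.3861
k=6: j=0 S=79.4021 intr=61.4179 cont=59.6915 V=61.4179[EX]; j=1 S=97.7071 intr=43.1129 cont=41.3864 V=43.1129[EX]; j=2 S=120.2321 intr=20.5879 cont=19.9333 V=20.5879[EX]; j=3 S=147.9500 intr=0.0000 cont=4.3653 V=4.3653[hold]; j=4 S=182.0578 intr=0.0000 cont=0.0000 V=0.0000[hold]; j=5 S=224.0287 intr=0.0000 cont=0.0000 V=0.0000[hold]; j=6 S=275.6754 intr=0.0000 cont=0.0000 V=0.0000[hold]  S*(6)=120.2321
k=5: j=0 S=88.0804 intr=52.7396 cont=51.0132 V=52.7396[EX]; j=1 S=108.3861 intr=32.4339 cont=30.7075 V=32.4339[EX]; j=2 S=133.3730 intr=7.4470 cont=11.7817 V=11.7817[hold]; j=3 S=164.1202 intr=0.0000 cont=2.0101 V=2.0101[hold]; j=4 S=201.9559 intr=0.0000 cont=0.0000 V=0.0000[hold]; j=5 S=248.5140 intr=0.0000 cont=0.0000 V=0.0000[hold]  S*(5)=108.3861
k=4: j=0 S=97.7071 intr=43.1129 cont=41.3864 V=43.1129[EX]; j=1 S=120.2321 intr=20.5879 cont=21.1470 V=21.1470[hold]; j=2 S=147.9500 intr=0.0000 cont=6.4849 V=6.4849[hold]; j=3 S=182.0578 intr=0.0000 cont=0.9256 V=0.9256[hold]; j=4 S=224.0287 intr=0.0000 cont=0.0000 V=0.0000[hold]  S*(4)=97.7071
k=3: j=0 S=108.3861 intr=32.4339 cont=31.0023 V=32.4339[EX]; j=1 S=133.3730 intr=7.4470 cont=13.1568 V=13.1568[hold]; j=2 S=164.1202 intr=0.0000 cont=3.4741 V=3.4741[hold]; j=3 S=201.9559 intr=0.0000 cont=0.4262 V=0.4262[hold]  S*(3)=108.3861
k=2: j=0 S=120.2321 intr=20.5879 cont=21.8720 V=21.8720[hold]; j=1 S=147.9500 intr=0.0000 cont=7.8901 V=7.8901[hold]; j=2 S=182.0578 intr=0.0000 cont=1.8244 V=1.8244[hold]  S*(2)=-
k=1: j=0 S=133.3730 intr=7.4470 cont=14.2316 V=14.2316[hold]; j=1 S=164.1202 intr=0.0000 cont=4.5951 V=4.5951[hold]  S*(1)=-
k=0: j=0 S=147.9500 intr=0.0000 cont=8.9761 V=8.9761[hold]  S*(0)=-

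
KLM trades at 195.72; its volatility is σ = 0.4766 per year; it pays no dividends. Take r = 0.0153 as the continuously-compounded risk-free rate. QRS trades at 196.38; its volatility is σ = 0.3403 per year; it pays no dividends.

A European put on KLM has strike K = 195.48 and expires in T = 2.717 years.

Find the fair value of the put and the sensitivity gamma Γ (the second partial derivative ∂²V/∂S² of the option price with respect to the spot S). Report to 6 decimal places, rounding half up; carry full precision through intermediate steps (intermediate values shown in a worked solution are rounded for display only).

σ√T = 0.4766·√2.717 = 0.785595
d₁ = (ln(S/K) + (r+σ²/2)T) / (σ√T) = (ln(195.72/195.48) + (0.0153+0.4766²/2)·2.717) / 0.785595 = (0.001227 + 0.350150) / 0.785595 = 0.447275
d₂ = d₁ − σ√T = 0.447275 − 0.785595 = -0.338320
e^{−rT} = 0.959282
N(−d₁) = 0.327338,  N(−d₂) = 0.632439
Put price V = K·e^{−rT}·N(−d₂) − S·N(−d₁) = 118.595274 − 64.066650 = 54.528624
φ(d₁) = (1/√(2π))·e^{−d₁²/2} = 0.360968
Γ = φ(d₁) / (S·σ·√T) = 0.002348

price = 54.528624
Γ = 0.002348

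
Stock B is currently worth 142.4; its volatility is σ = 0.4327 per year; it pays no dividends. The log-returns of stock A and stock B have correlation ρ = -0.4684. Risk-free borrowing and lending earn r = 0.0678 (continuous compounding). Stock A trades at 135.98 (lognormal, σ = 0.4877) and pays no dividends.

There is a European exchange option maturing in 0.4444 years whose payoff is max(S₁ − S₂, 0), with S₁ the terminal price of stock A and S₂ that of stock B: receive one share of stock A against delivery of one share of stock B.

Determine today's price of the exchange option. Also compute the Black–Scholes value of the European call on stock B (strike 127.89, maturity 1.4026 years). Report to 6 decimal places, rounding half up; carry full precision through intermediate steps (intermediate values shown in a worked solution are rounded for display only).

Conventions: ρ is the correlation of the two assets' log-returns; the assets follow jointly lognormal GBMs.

σ_eff = √(σ₁² + σ₂² − 2ρσ₁σ₂) = √(0.4877² + 0.4327² − 2·-0.4684·0.4877·0.4327) = 0.789159
d₁ = (ln(S₁/S₂) + (q₂ − q₁ + σ_eff²/2)T) / (σ_eff√T) = (ln(135.98/142.4) + (0.0 − 0.0 + 0.311386)·0.4444) / 0.526079 = 0.175349
d₂ = d₁ − σ_eff√T = 0.175349 − 0.526079 = -0.350730
N(d₁) = 0.569597,  N(d₂) = 0.362895
V = S₁·e^{−q₁T}·N(d₁) − S₂·e^{−q₂T}·N(d₂) = 77.453852 − 51.676299 = 25.777552
[vanilla: stock B call K=127.89]
σ√T = 0.4327·√1.4026 = 0.512453
d₁ = (ln(S/K) + (r+σ²/2)T) / (σ√T) = (ln(142.4/127.89) + (0.0678+0.4327²/2)·1.4026) / 0.512453 = (0.107469 + 0.226400) / 0.512453 = 0.651513
d₂ = d₁ − σ√T = 0.651513 − 0.512453 = 0.139060
e^{−rT} = 0.909285
N(d₁) = 0.742642,  N(d₂) = 0.555299
price = S·N(d₁) − K·e^{−rT}·N(d₂) = 105.752268 − 64.574866 = 41.177403

exchange price = 25.777552
price(stock B call K=127.89) = 41.177403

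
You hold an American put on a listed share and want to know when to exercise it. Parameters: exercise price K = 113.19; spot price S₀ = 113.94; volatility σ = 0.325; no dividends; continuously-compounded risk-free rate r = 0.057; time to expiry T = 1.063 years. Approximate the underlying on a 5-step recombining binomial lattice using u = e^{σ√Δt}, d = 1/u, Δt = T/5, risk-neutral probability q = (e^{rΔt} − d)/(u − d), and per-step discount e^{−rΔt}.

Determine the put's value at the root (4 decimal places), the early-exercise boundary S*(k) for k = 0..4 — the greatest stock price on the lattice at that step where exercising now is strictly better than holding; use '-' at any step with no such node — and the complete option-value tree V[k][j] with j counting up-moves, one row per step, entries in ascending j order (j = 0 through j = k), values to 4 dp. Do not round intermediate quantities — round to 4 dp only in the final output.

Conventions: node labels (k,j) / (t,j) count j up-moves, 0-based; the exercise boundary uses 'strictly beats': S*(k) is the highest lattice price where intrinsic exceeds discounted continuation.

Δt=0.21260  u=1.16166  d=0.86083  q=0.50313  discount=0.98795
step 5 (expiry): payoffs max(K−S,0) = 59.3289 40.5066 15.1065 0.0000 0.0000 0.0000
step 4: (k=4,j=0): S=62.5684, K−S=50.6216, hold=49.2582 ⇒ V=50.6216 exercise | (k=4,j=1): S=84.4337, K−S=28.7563, hold=27.3929 ⇒ V=28.7563 exercise | (k=4,j=2): S=113.9400, K−S=0.0000, hold=7.4155 ⇒ V=7.4155 continue | (k=4,j=3): S=153.7577, K−S=0.0000, hold=0.0000 ⇒ V=0.0000 continue | (k=4,j=4): S=207.4900, K−S=0.0000, hold=0.0000 ⇒ V=0.0000 continue  boundary S*=84.4337
step 3: (k=3,j=0): S=72.6834, K−S=40.5066, hold=39.1432 ⇒ V=40.5066 exercise | (k=3,j=1): S=98.0835, K−S=15.1065, hold=17.8020 ⇒ V=17.8020 continue | (k=3,j=2): S=132.3599, K−S=0.0000, hold=3.6401 ⇒ V=3.6401 continue | (k=3,j=3): S=178.6146, K−S=0.0000, hold=0.0000 ⇒ V=0.0000 continue  boundary S*=72.6834
step 2: (k=2,j=0): S=84.4337, K−S=28.7563, hold=28.7328 ⇒ V=28.7563 exercise | (k=2,j=1): S=113.9400, K−S=0.0000, hold=10.5481 ⇒ V=10.5481 continue | (k=2,j=2): S=153.7577, K−S=0.0000, hold=1.7869 ⇒ V=1.7869 continue  boundary S*=84.4337
step 1: (k=1,j=0): S=98.0835, K−S=15.1065, hold=19.3591 ⇒ V=19.3591 continue | (k=1,j=1): S=132.3599, K−S=0.0000, hold=6.0660 ⇒ V=6.0660 continue  boundary S*=-
step 0: (k=0,j=0): S=113.9400, K−S=0.0000, hold=12.5183 ⇒ V=12.5183 continue  boundary S*=-

price = 12.5183
boundary = - - 84.4337 72.6834 84.4337
tree:
12.5183
19.3591 6.0660
28.7563 10.5481 1.7869
40.5066 17.8020 3.6401 0.0000
50.6216 28.7563 7.4155 0.0000 0.0000
59.3289 40.5066 15.1065 0.0000 0.0000 0.0000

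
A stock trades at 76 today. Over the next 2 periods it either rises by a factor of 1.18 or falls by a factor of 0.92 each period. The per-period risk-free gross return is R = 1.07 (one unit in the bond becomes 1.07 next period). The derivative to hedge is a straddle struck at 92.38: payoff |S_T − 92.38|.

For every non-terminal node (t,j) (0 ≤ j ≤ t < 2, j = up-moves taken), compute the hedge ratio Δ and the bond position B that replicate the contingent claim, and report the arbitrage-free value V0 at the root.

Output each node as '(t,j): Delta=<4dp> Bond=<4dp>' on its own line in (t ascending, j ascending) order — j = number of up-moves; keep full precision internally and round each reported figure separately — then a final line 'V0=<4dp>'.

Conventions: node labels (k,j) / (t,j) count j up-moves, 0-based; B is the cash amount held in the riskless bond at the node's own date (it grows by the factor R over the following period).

(0,0): Delta=-0.2664 Bond=32.7512
(1,0): Delta=-1.0000 Bond=86.3364
(1,1): Delta=0.1530 Bond=-2.5709
V0=12.5041

No-arbitrage ⇒ martingale measure with p* = (R−d)/(u−d) = 0.5769.
Terminal payoffs: V(2,0)=28.0536, V(2,1)=9.8744, V(2,2)=13.4424
Node (1,0) S=69.9200: V=(p*·9.8744+(1−p*)·28.0536)/1.07=16.4164; Δ=(9.8744−28.0536)/(82.5056−64.3264)=-1.0000; B=V−Δ·S=86.3364
Node (1,1) S=89.6800: V=(p*·13.4424+(1−p*)·9.8744)/1.07=11.1522; Δ=(13.4424−9.8744)/(105.8224−82.5056)=0.1530; B=V−Δ·S=-2.5709
Node (0,0) S=76.0000: V=(p*·11.1522+(1−p*)·16.4164)/1.07=12.5041; Δ=(11.1522−16.4164)/(89.6800−69.9200)=-0.2664; B=V−Δ·S=32.7512
Check: Δ(0,0)·S0 + B(0,0) = 12.5041 = V0.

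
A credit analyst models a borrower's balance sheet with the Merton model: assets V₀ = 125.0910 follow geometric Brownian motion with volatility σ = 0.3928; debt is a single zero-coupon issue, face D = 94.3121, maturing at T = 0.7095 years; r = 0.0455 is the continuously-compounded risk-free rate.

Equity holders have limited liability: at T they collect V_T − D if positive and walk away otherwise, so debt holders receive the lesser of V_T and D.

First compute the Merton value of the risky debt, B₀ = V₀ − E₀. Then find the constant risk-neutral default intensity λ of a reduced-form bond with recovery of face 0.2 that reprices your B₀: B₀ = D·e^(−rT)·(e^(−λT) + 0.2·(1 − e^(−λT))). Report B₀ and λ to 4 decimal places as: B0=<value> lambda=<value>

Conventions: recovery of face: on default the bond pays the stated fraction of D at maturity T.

B0=88.1132 lambda=0.0632

Apply the equity-as-call identities (strike 94.3121, horizon 0.7095 years):
d₁ = [ln(V₀/D) + (r + σ²/2)T] / (σ√T)
   = [ln(125.0910/94.3121) + (0.0455 + 0.5·0.3928²)·0.7095] / (0.3928·√0.7095)
   = [0.282432 + 0.087017] / 0.330863 = 1.116624
d₂ = d₁ − σ√T = 1.116624 − 0.330863 = 0.785762
N(d₁) = 0.867923,  N(d₂) = 0.783996,  e^(−rT) = 0.968233
E₀ = V₀·N(d₁) − D·e^(−rT)·N(d₂)
   = 125.0910·0.867923 − 94.3121·0.968233·0.783996 = 36.977786
B₀ = V₀ − E₀ = 125.0910 − 36.977786 = 88.113214
e^(−λT) = (B₀·e^(rT)/D − 0.2)/(1 − 0.2) = (88.1132·1.032809/94.3121 − 0.2)/0.8 = 0.95615626
λ = −ln(0.95615626)/0.7095 = 0.063191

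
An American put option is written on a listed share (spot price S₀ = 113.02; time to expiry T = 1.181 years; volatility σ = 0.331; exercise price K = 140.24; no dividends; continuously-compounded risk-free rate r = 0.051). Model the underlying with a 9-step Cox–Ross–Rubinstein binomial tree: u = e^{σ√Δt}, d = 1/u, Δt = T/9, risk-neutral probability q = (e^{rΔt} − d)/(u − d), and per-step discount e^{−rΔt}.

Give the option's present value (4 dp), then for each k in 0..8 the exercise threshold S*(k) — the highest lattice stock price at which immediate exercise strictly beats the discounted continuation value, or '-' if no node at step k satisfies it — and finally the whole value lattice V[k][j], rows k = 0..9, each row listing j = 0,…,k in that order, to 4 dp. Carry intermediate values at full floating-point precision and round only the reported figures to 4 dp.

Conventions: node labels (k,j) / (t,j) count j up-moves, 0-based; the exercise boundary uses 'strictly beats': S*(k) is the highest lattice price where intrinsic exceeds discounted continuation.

Δt=0.13122  u=1.12739  d=0.88701  q=0.49799  discount=0.99333
step 9 (expiry): payoffs max(K−S,0) = 101.8255 91.4151 78.1834 61.3658 39.9906 12.8226 0.0000 0.0000 0.0000 0.0000
step 8: (k=8,j=0): S=43.3080, K−S=96.9320, hold=95.9966 ⇒ V=96.9320 exercise | (k=8,j=1): S=55.0446, K−S=85.1954, hold=84.2600 ⇒ V=85.1954 exercise | (k=8,j=2): S=69.9619, K−S=70.2781, hold=69.3427 ⇒ V=70.2781 exercise | (k=8,j=3): S=88.9218, K−S=51.3182, hold=50.3828 ⇒ V=51.3182 exercise | (k=8,j=4): S=113.0200, K−S=27.2200, hold=26.2846 ⇒ V=27.2200 exercise | (k=8,j=5): S=143.6488, K−S=0.0000, hold=6.3941 ⇒ V=6.3941 continue | (k=8,j=6): S=182.5782, K−S=0.0000, hold=0.0000 ⇒ V=0.0000 continue | (k=8,j=7): S=232.0576, K−S=0.0000, hold=0.0000 ⇒ V=0.0000 continue | (k=8,j=8): S=294.9460, K−S=0.0000, hold=0.0000 ⇒ V=0.0000 continue  boundary S*=113.0200
step 7: (k=7,j=0): S=48.8249, K−S=91.4151, hold=90.4797 ⇒ V=91.4151 exercise | (k=7,j=1): S=62.0566, K−S=78.1834, hold=77.2480 ⇒ V=78.1834 exercise | (k=7,j=2): S=78.8742, K−S=61.3658, hold=60.4304 ⇒ V=61.3658 exercise | (k=7,j=3): S=100.2494, K−S=39.9906, hold=39.0552 ⇒ V=39.9906 exercise | (k=7,j=4): S=127.4174, K−S=12.8226, hold=16.7364 ⇒ V=16.7364 continue | (k=7,j=5): S=161.9480, K−S=0.0000, hold=3.1885 ⇒ V=3.1885 continue | (k=7,j=6): S=205.8365, K−S=0.0000, hold=0.0000 ⇒ V=0.0000 continue | (k=7,j=7): S=261.6189, K−S=0.0000, hold=0.0000 ⇒ V=0.0000 continue  boundary S*=100.2494
step 6: (k=6,j=0): S=55.0446, K−S=85.1954, hold=84.2600 ⇒ V=85.1954 exercise | (k=6,j=1): S=69.9619, K−S=70.2781, hold=69.3427 ⇒ V=70.2781 exercise | (k=6,j=2): S=88.9218, K−S=51.3182, hold=50.3828 ⇒ V=51.3182 exercise | (k=6,j=3): S=113.0200, K−S=27.2200, hold=28.2207 ⇒ V=28.2207 continue | (k=6,j=4): S=143.6488, K−S=0.0000, hold=9.9230 ⇒ V=9.9230 continue | (k=6,j=5): S=182.5782, K−S=0.0000, hold=1.5900 ⇒ V=1.5900 continue | (k=6,j=6): S=232.0576, K−S=0.0000, hold=0.0000 ⇒ V=0.0000 continue  boundary S*=88.9218
step 5: (k=5,j=0): S=62.0566, K−S=78.1834, hold=77.2480 ⇒ V=78.1834 exercise | (k=5,j=1): S=78.8742, K−S=61.3658, hold=60.4304 ⇒ V=61.3658 exercise | (k=5,j=2): S=100.2494, K−S=39.9906, hold=39.5502 ⇒ V=39.9906 exercise | (k=5,j=3): S=127.4174, K−S=12.8226, hold=18.9811 ⇒ V=18.9811 continue | (k=5,j=4): S=161.9480, K−S=0.0000, hold=5.7347 ⇒ V=5.7347 continue | (k=5,j=5): S=205.8365, K−S=0.0000, hold=0.7928 ⇒ V=0.7928 continue  boundary S*=100.2494
step 4: (k=4,j=0): S=69.9619, K−S=70.2781, hold=69.3427 ⇒ V=70.2781 exercise | (k=4,j=1): S=88.9218, K−S=51.3182, hold=50.3828 ⇒ V=51.3182 exercise | (k=4,j=2): S=113.0200, K−S=27.2200, hold=29.3310 ⇒ V=29.3310 continue | (k=4,j=3): S=143.6488, K−S=0.0000, hold=12.3019 ⇒ V=12.3019 continue | (k=4,j=4): S=182.5782, K−S=0.0000, hold=3.2518 ⇒ V=3.2518 continue  boundary S*=88.9218
step 3: (k=3,j=0): S=78.8742, K−S=61.3658, hold=60.4304 ⇒ V=61.3658 exercise | (k=3,j=1): S=100.2494, K−S=39.9906, hold=40.0994 ⇒ V=40.0994 continue | (k=3,j=2): S=127.4174, K−S=12.8226, hold=20.7115 ⇒ V=20.7115 continue | (k=3,j=3): S=161.9480, K−S=0.0000, hold=7.7430 ⇒ V=7.7430 continue  boundary S*=78.8742
step 2: (k=2,j=0): S=88.9218, K−S=51.3182, hold=50.4366 ⇒ V=51.3182 exercise | (k=2,j=1): S=113.0200, K−S=27.2200, hold=30.2413 ⇒ V=30.2413 continue | (k=2,j=2): S=143.6488, K−S=0.0000, hold=14.1582 ⇒ V=14.1582 continue  boundary S*=88.9218
step 1: (k=1,j=0): S=100.2494, K−S=39.9906, hold=40.5497 ⇒ V=40.5497 continue | (k=1,j=1): S=127.4174, K−S=12.8226, hold=22.0838 ⇒ V=22.0838 continue  boundary S*=-
step 0: (k=0,j=0): S=113.0200, K−S=27.2200, hold=31.1447 ⇒ V=31.1447 continue  boundary S*=-

price = 31.1447
boundary = - - 88.9218 78.8742 88.9218 100.2494 88.9218 100.2494 113.0200
tree:
31.1447
40.5497 22.0838
51.3182 30.2413 14.1582
61.3658 40.0994 20.7115 7.7430
70.2781 51.3182 29.3310 12.3019 3.2518
78.1834 61.3658 39.9906 18.9811 5.7347 0.7928
85.1954 70.2781 51.3182 28.2207 9.9230 1.5900 0.0000
91.4151 78.1834 61.3658 39.9906 16.7364 3.1885 0.0000 0.0000
96.9320 85.1954 70.2781 51.3182 27.2200 6.3941 0.0000 0.0000 0.0000
101.8255 91.4151 78.1834 61.3658 39.9906 12.8226 0.0000 0.0000 0.0000 0.0000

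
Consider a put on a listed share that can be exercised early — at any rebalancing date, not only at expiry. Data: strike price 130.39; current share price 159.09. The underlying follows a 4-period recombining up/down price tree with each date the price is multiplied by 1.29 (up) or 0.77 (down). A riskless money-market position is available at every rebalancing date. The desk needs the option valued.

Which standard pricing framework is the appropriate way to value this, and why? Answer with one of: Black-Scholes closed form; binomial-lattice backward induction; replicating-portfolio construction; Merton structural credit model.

framework: binomial-lattice backward induction

Key observation: the put (strike 130.39 on spot 159.09) is American-style on a 4-step discrete price model, so the early-exercise decision at every node requires stepwise backward valuation — a closed form cannot price the exercise right.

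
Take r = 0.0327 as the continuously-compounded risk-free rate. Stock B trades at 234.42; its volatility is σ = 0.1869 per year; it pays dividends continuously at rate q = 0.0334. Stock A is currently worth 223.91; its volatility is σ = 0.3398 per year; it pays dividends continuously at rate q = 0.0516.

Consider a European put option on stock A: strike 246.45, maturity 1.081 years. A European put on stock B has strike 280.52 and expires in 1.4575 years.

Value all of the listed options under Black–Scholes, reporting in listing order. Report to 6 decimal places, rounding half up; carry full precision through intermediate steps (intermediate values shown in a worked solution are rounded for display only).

price(stock A put K=246.45) = 46.262150
price(stock B put K=280.52) = 50.783741

[stock A put K=246.45]
σ√T = 0.3398·√1.081 = 0.353294
d₁ = (ln(S/K) + (r−q+σ²/2)T) / (σ√T) = (ln(223.91/246.45) + (0.0327−0.0516+0.3398²/2)·1.081) / 0.353294 = (-0.095915 + 0.041977) / 0.353294 = -0.152670
d₂ = d₁ − σ√T = -0.152670 − 0.353294 = -0.505964
e^{−rT} = 0.965269
e^{−qT} = 0.945748
N(−d₁) = 0.560671,  N(−d₂) = 0.693559
price = K·e^{−rT}·N(−d₂) − S·e^{−qT}·N(−d₁) = 164.991130 − 118.728979 = 46.262150
[stock B put K=280.52]
σ√T = 0.1869·√1.4575 = 0.225639
d₁ = (ln(S/K) + (r−q+σ²/2)T) / (σ√T) = (ln(234.42/280.52) + (0.0327−0.0334+0.1869²/2)·1.4575) / 0.225639 = (-0.179531 + 0.024436) / 0.225639 = -0.687358
d₂ = d₁ − σ√T = -0.687358 − 0.225639 = -0.912996
e^{−rT} = 0.953458
e^{−qT} = 0.952485
N(−d₁) = 0.754071,  N(−d₂) = 0.819378
price = K·e^{−rT}·N(−d₂) − S·e^{−qT}·N(−d₁) = 219.154011 − 168.370270 = 50.783741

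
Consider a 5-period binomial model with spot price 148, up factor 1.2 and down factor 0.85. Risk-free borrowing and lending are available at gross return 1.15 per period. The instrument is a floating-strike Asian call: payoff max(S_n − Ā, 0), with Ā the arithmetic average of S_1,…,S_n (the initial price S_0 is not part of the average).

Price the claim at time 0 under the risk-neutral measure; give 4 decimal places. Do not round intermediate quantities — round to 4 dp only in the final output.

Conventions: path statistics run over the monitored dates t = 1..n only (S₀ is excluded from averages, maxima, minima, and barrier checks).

price = 34.2627

Under the martingale measure an up-move has probability p* = 0.8571; value the claim as the probability-weighted average of per-path payoffs, discounted 5 periods at R = 1.15.
Enumerate all 2^5 = 32 price paths (U = up ×1.2, D = down ×0.85); each path with k up-moves has probability p*^k·(1−p*)^(5−k).
DDDDD: Ā=93.3092, payoff=0.0000, prob=0.000059
UDDDD: Ā=131.7306, payoff=0.0000, prob=0.000357
DUDDD: Ā=121.3706, payoff=0.0000, prob=0.000357
UUDDD: Ā=171.3467, payoff=0.0000, prob=0.002142
DDUDD: Ā=112.5646, payoff=0.0000, prob=0.000357
UDUDD: Ā=158.9147, payoff=0.0000, prob=0.002142
DUUDD: Ā=148.5547, payoff=0.0000, prob=0.002142
UUUDD: Ā=209.7243, payoff=0.0000, prob=0.012852
DDDUD: Ā=105.0795, payoff=0.0000, prob=0.000357
UDDUD: Ā=148.3475, payoff=0.0000, prob=0.002142
DUDUD: Ā=137.9875, payoff=0.0000, prob=0.002142
UUDUD: Ā=194.8059, payoff=0.0000, prob=0.012852
DDUUD: Ā=129.1815, payoff=1.7008, prob=0.002142
UDUUD: Ā=182.3739, payoff=2.4012, prob=0.012852
DUUUD: Ā=172.0139, payoff=12.7612, prob=0.012852
UUUUD: Ā=242.8431, payoff=18.0157, prob=0.077111
DDDDU: Ā=98.7171, payoff=0.0000, prob=0.000357
UDDDU: Ā=139.3654, payoff=0.0000, prob=0.002142
DUDDU: Ā=129.0054, payoff=1.8769, prob=0.002142
UUDDU: Ā=182.1252, payoff=2.6498, prob=0.012852
DDUDU: Ā=120.1994, payoff=10.6829, prob=0.002142
UDUDU: Ā=169.6932, payoff=15.0818, prob=0.012852
DUUDU: Ā=159.3332, payoff=25.4418, prob=0.012852
UUUDU: Ā=224.9411, payoff=35.9178, prob=0.077111
DDDUU: Ā=112.7143, payoff=18.1680, prob=0.002142
UDDUU: Ā=159.1260, payoff=25.6490, prob=0.012852
DUDUU: Ā=148.7660, payoff=36.0090, prob=0.012852
UUDUU: Ā=210.0227, payoff=50.8362, prob=0.077111
DDUUU: Ā=139.9600, payoff=44.8150, prob=0.012852
UDUUU: Ā=197.5907, payoff=63.2682, prob=0.077111
DUUUU: Ā=187.2307, payoff=73.6282, prob=0.077111
UUUUU: Ā=264.3256, payoff=103.9457, prob=0.462664
Price = Σ prob·payoff / R^5 = 68.914591 / 2.011357 = 34.2627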